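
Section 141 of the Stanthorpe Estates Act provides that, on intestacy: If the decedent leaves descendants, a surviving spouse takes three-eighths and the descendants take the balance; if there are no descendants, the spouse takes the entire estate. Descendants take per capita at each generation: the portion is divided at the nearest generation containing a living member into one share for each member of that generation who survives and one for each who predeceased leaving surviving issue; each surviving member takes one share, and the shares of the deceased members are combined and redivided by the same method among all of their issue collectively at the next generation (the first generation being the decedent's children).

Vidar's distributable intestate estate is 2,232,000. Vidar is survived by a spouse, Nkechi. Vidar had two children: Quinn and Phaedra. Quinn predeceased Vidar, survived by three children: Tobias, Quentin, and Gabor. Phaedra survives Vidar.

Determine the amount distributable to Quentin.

Quentin receives 232,500.

Nkechi takes three-eighths of 2,232,000 = 837,000. The remaining 1,395,000 passes to the descendants.
The descendants' portion (1,395,000) is divided at the children's generation into 2 shares of 697,500. Phaedra takes 697,500. The remaining share for the deceased Quinn (697,500) is carried to the next generation.
That pool (697,500) is divided at the grandchildren's generation equally among Tobias, Quentin, and Gabor: 232,500 each.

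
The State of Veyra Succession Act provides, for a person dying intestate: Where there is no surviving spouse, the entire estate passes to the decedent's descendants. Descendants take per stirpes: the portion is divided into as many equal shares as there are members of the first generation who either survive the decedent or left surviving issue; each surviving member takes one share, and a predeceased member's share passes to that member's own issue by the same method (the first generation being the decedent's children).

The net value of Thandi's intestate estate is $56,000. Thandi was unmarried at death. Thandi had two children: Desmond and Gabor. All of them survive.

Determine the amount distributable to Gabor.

The entire $56,000 passes to the descendants.
That amount ($56,000) is divided into 2 shares of $28,000: Desmond and Gabor each take $28,000.

Gabor receives $28,000.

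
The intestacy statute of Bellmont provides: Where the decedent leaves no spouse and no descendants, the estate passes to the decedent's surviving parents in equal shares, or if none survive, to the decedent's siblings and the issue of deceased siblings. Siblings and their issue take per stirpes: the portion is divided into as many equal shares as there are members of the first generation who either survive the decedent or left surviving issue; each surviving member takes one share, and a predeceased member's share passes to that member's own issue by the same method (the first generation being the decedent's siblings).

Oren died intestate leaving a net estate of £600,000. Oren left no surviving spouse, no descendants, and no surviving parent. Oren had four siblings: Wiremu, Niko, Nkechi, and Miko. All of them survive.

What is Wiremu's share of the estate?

The entire £600,000 passes to the siblings and their issue.
That amount (£600,000) is divided into 4 shares of £150,000: Wiremu, Niko, Nkechi, and Miko each take £150,000.

Wiremu receives £150,000.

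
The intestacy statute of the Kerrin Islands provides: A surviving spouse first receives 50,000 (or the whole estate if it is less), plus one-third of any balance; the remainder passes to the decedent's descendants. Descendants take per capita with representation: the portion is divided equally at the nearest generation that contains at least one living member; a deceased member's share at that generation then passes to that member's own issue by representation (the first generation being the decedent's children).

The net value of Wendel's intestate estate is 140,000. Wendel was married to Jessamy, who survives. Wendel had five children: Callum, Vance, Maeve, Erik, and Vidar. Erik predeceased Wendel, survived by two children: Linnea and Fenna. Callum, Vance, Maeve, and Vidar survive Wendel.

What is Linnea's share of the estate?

Jessamy first takes 50,000, leaving a balance of 90,000. Jessamy then takes one-third of the balance (30,000), for a total of 80,000. The remaining 60,000 passes to the descendants.
The descendants' portion (60,000) is divided into 5 shares of 12,000: Callum, Vance, Maeve, and Vidar each take 12,000; Erik's 12,000 share passes to Erik's issue.
Erik's share (12,000) is divided into 2 shares of 6,000: Linnea and Fenna each take 6,000.

Linnea receives 6,000.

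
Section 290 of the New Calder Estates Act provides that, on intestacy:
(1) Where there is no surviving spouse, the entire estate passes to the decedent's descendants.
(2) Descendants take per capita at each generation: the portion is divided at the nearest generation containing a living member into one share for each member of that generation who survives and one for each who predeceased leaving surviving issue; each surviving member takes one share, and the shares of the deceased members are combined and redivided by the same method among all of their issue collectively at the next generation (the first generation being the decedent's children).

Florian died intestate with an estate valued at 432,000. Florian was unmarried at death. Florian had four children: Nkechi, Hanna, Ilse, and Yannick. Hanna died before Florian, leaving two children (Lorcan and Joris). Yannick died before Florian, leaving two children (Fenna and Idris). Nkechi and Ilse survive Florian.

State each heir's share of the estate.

The entire 432,000 passes to the descendants.
That amount (432,000) is divided at the children's generation into 4 shares of 108,000. Nkechi and Ilse each take 108,000. The 2 shares of the deceased (Hanna and Yannick) are combined into a pool of 216,000.
That pool (216,000) is divided at the grandchildren's generation equally among Lorcan, Joris, Fenna, and Idris: 54,000 each.

Nkechi: 108,000; Lorcan: 54,000; Joris: 54,000; Ilse: 108,000; Fenna: 54,000; Idris: 54,000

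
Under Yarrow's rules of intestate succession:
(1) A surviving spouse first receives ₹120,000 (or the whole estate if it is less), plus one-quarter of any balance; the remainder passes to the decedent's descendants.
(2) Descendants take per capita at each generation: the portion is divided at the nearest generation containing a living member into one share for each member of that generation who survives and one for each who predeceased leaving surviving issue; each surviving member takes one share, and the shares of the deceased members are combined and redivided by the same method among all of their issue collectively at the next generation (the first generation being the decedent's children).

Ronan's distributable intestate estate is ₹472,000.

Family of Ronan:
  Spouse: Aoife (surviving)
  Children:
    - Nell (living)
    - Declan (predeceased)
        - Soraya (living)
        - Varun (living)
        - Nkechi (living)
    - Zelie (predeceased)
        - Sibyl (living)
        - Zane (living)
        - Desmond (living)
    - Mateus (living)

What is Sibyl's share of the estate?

Sibyl receives ₹22,000.

Aoife first takes ₹120,000, leaving a balance of ₹352,000. Aoife then takes one-quarter of the balance (₹88,000), for a total of ₹208,000. The remaining ₹264,000 passes to the descendants.
The descendants' portion (₹264,000) is divided at the children's generation into 4 shares of ₹66,000. Nell and Mateus each take ₹66,000. The 2 shares of the deceased (Declan and Zelie) are combined into a pool of ₹132,000.
That pool (₹132,000) is divided at the grandchildren's generation equally among Soraya, Varun, Nkechi, Sibyl, Zane, and Desmond: ₹22,000 each.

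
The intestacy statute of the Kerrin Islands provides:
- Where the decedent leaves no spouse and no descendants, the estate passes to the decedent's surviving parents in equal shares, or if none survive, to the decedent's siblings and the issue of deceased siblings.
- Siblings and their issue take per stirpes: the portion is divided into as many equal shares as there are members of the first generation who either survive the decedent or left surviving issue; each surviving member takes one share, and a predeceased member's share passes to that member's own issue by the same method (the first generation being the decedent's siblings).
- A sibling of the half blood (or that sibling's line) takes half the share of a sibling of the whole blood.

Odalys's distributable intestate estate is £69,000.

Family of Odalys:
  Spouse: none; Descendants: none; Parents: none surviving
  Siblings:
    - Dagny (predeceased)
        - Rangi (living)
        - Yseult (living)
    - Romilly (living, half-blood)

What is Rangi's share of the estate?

Rangi receives £23,000.

The entire £69,000 passes to the siblings and their issue.
Counting each half-blood sibling's line as half a unit, there are 3/2 units in £69,000, so one unit is £46,000. Whole-blood lines (Dagny) take £46,000 each; half-blood lines (Romilly) take £23,000 each.
Dagny's share (£46,000) is divided into 2 shares of £23,000: Rangi and Yseult each take £23,000.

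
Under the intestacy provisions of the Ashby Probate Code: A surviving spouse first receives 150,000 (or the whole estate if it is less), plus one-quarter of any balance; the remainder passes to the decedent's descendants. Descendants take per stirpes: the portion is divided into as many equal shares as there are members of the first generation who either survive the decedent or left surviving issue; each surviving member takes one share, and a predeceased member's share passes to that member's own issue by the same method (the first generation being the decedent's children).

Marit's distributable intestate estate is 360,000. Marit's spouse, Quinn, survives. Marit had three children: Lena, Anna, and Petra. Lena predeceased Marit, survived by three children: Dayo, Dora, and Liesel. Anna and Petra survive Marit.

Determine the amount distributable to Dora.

Quinn first takes 150,000, leaving a balance of 210,000. Quinn then takes one-quarter of the balance (52,500), for a total of 202,500. The remaining 157,500 passes to the descendants.
The descendants' portion (157,500) is divided into 3 shares of 52,500: Anna and Petra each take 52,500; Lena's 52,500 share passes to Lena's issue.
Lena's share (52,500) is divided into 3 shares of 17,500: Dayo, Dora, and Liesel each take 17,500.

Dora receives 17,500.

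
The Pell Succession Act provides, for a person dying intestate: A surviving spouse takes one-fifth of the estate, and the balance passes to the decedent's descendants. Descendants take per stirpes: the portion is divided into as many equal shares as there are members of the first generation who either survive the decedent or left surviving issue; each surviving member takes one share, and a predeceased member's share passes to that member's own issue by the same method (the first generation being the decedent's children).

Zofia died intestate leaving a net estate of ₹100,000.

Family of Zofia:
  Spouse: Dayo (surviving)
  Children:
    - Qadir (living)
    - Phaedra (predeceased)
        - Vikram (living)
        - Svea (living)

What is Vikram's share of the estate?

Dayo takes one-fifth of ₹100,000 = ₹20,000. The remaining ₹80,000 passes to the descendants.
The descendants' portion (₹80,000) is divided into 2 shares of ₹40,000: Qadir takes ₹40,000; Phaedra's ₹40,000 share passes to Phaedra's issue.
Phaedra's share (₹40,000) is divided into 2 shares of ₹20,000: Vikram and Svea each take ₹20,000.

Vikram receives ₹20,000.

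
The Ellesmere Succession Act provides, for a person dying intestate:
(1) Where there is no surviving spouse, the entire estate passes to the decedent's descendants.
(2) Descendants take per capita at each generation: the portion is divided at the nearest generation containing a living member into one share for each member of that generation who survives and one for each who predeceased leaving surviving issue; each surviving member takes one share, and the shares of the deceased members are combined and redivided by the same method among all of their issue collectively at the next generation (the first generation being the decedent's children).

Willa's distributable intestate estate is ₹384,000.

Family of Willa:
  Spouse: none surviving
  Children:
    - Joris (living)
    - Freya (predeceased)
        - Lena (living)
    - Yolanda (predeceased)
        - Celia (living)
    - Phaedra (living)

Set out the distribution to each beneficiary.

Joris: ₹96,000; Lena: ₹96,000; Celia: ₹96,000; Phaedra: ₹96,000

The entire ₹384,000 passes to the descendants.
That amount (₹384,000) is divided at the children's generation into 4 shares of ₹96,000. Joris and Phaedra each take ₹96,000. The 2 shares of the deceased (Freya and Yolanda) are combined into a pool of ₹192,000.
That pool (₹192,000) is divided at the grandchildren's generation equally among Lena and Celia: ₹96,000 each.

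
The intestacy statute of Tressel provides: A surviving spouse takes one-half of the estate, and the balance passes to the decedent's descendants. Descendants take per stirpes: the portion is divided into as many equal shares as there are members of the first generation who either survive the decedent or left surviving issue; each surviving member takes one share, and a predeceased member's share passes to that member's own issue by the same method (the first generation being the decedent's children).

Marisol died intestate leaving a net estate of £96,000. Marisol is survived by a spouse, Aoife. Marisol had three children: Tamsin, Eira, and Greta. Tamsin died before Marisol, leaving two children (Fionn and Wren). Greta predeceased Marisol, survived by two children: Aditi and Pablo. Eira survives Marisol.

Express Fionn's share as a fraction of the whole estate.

Aoife takes one-half of £96,000 = £48,000. The remaining £48,000 passes to the descendants.
The descendants' portion (£48,000) is divided into 3 shares of £16,000: Eira takes £16,000; Tamsin's £16,000 share passes to Tamsin's issue; Greta's £16,000 share passes to Greta's issue.
Tamsin's share (£16,000) is divided into 2 shares of £8,000: Fionn and Wren each take £8,000.
Greta's share (£16,000) is divided into 2 shares of £8,000: Aditi and Pablo each take £8,000.

Fionn receives 1/12 of the estate.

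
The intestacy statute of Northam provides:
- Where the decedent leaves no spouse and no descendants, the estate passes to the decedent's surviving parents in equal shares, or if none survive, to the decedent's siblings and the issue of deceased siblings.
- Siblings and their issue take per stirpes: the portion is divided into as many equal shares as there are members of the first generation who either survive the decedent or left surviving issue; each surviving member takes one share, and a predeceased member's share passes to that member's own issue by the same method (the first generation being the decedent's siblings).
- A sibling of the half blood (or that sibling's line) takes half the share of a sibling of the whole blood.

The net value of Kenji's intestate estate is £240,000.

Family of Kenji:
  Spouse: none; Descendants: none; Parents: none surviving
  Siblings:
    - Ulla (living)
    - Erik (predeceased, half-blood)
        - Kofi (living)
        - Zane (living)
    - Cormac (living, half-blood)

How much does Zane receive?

The entire £240,000 passes to the siblings and their issue.
Counting each half-blood sibling's line as half a unit, there are 2 units in £240,000, so one unit is £120,000. Whole-blood lines (Ulla) take £120,000 each; half-blood lines (Erik and Cormac) take £60,000 each.
Erik's share (£60,000) is divided into 2 shares of £30,000: Kofi and Zane each take £30,000.

Zane receives £30,000.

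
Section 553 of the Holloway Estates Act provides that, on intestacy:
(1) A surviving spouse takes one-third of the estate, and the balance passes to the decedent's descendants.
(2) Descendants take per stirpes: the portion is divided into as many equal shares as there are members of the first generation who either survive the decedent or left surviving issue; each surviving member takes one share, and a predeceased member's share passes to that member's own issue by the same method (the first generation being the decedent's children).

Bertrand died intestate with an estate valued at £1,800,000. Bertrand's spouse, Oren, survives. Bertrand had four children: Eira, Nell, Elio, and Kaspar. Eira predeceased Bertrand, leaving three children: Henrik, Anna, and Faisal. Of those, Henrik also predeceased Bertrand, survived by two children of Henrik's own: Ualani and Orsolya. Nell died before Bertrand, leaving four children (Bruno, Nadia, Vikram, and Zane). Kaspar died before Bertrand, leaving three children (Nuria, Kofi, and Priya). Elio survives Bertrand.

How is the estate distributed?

Oren takes one-third of £1,800,000 = £600,000. The remaining £1,200,000 passes to the descendants.
The descendants' portion (£1,200,000) is divided into 4 shares of £300,000: Elio takes £300,000; Eira's £300,000 share passes to Eira's issue; Nell's £300,000 share passes to Nell's issue; Kaspar's £300,000 share passes to Kaspar's issue.
Eira's share (£300,000) is divided into 3 shares of £100,000: Anna and Faisal each take £100,000; Henrik's £100,000 share passes to Henrik's issue.
Henrik's share (£100,000) is divided into 2 shares of £50,000: Ualani and Orsolya each take £50,000.
Nell's share (£300,000) is divided into 4 shares of £75,000: Bruno, Nadia, Vikram, and Zane each take £75,000.
Kaspar's share (£300,000) is divided into 3 shares of £100,000: Nuria, Kofi, and Priya each take £100,000.

Oren: £600,000; Ualani: £50,000; Orsolya: £50,000; Anna: £100,000; Faisal: £100,000; Bruno: £75,000; Nadia: £75,000; Vikram: £75,000; Zane: £75,000; Elio: £300,000; Nuria: £100,000; Kofi: £100,000; Priya: £100,000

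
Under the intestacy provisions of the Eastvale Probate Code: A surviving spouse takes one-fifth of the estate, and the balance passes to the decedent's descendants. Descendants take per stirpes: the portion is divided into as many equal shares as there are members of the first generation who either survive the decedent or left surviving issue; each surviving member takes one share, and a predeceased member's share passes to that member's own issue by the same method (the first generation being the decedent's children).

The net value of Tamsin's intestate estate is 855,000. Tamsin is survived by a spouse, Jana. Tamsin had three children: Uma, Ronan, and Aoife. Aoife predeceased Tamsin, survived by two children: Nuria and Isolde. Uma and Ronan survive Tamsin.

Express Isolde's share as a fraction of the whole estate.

Isolde receives 2/15 of the estate.

Jana takes one-fifth of 855,000 = 171,000. The remaining 684,000 passes to the descendants.
The descendants' portion (684,000) is divided into 3 shares of 228,000: Uma and Ronan each take 228,000; Aoife's 228,000 share passes to Aoife's issue.
Aoife's share (228,000) is divided into 2 shares of 114,000: Nuria and Isolde each take 114,000.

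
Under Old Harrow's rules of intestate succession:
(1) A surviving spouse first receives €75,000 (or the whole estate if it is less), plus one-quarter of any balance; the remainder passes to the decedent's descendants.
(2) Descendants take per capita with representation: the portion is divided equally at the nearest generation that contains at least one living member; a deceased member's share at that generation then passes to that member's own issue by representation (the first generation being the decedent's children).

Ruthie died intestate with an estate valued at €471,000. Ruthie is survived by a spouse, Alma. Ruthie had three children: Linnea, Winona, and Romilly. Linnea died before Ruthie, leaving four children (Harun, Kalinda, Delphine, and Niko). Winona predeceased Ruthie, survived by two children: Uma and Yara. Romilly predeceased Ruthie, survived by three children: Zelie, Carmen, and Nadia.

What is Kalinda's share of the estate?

Kalinda receives €33,000.

Alma first takes €75,000, leaving a balance of €396,000. Alma then takes one-quarter of the balance (€99,000), for a total of €174,000. The remaining €297,000 passes to the descendants.
No child survives, so the initial division is made at the grandchildren's generation.
The descendants' portion (€297,000) is divided into 9 shares of €33,000: Harun, Kalinda, Delphine, Niko, Uma, Yara, Zelie, Carmen, and Nadia each take €33,000.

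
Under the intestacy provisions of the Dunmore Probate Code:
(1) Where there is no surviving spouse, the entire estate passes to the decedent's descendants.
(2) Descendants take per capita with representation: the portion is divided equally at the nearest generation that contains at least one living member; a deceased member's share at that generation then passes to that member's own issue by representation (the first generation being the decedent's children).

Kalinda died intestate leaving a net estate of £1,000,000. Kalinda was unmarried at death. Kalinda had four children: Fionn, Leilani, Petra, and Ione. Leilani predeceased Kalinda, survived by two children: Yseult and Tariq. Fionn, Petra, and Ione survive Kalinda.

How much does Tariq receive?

The entire £1,000,000 passes to the descendants.
That amount (£1,000,000) is divided into 4 shares of £250,000: Fionn, Petra, and Ione each take £250,000; Leilani's £250,000 share passes to Leilani's issue.
Leilani's share (£250,000) is divided into 2 shares of £125,000: Yseult and Tariq each take £125,000.

Tariq receives £125,000.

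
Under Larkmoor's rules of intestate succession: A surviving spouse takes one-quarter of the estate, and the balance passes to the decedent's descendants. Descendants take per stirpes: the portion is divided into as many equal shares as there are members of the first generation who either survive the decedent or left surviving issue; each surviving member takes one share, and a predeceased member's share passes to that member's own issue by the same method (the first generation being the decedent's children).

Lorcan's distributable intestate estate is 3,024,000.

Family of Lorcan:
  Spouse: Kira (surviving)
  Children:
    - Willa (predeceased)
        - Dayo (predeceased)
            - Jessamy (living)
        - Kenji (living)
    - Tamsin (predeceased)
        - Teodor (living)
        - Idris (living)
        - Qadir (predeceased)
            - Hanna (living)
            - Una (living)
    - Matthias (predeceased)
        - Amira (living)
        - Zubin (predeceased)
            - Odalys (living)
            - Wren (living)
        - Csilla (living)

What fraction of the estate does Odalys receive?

Odalys receives 1/24 of the estate.

Kira takes one-quarter of 3,024,000 = 756,000. The remaining 2,268,000 passes to the descendants.
The descendants' portion (2,268,000) is divided into 3 shares of 756,000: Willa's 756,000 share passes to Willa's issue; Tamsin's 756,000 share passes to Tamsin's issue; Matthias's 756,000 share passes to Matthias's issue.
Willa's share (756,000) is divided into 2 shares of 378,000: Kenji takes 378,000; Dayo's 378,000 share passes to Dayo's issue.
Dayo's share (378,000) passes entirely to Jessamy.
Tamsin's share (756,000) is divided into 3 shares of 252,000: Teodor and Idris each take 252,000; Qadir's 252,000 share passes to Qadir's issue.
Qadir's share (252,000) is divided into 2 shares of 126,000: Hanna and Una each take 126,000.
Matthias's share (756,000) is divided into 3 shares of 252,000: Amira and Csilla each take 252,000; Zubin's 252,000 share passes to Zubin's issue.
Zubin's share (252,000) is divided into 2 shares of 126,000: Odalys and Wren each take 126,000.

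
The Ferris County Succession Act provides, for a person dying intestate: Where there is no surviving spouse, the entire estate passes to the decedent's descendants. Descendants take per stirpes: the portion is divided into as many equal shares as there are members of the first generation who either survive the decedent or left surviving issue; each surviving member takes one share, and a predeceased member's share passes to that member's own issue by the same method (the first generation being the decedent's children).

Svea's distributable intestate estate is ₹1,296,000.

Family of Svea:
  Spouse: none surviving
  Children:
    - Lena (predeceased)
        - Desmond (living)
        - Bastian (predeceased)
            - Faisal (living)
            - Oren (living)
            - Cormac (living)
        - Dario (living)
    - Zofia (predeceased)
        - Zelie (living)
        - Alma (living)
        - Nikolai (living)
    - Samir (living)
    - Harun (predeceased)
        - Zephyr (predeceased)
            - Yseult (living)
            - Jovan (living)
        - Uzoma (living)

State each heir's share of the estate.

The entire ₹1,296,000 passes to the descendants.
That amount (₹1,296,000) is divided into 4 shares of ₹324,000: Samir takes ₹324,000; Lena's ₹324,000 share passes to Lena's issue; Zofia's ₹324,000 share passes to Zofia's issue; Harun's ₹324,000 share passes to Harun's issue.
Lena's share (₹324,000) is divided into 3 shares of ₹108,000: Desmond and Dario each take ₹108,000; Bastian's ₹108,000 share passes to Bastian's issue.
Bastian's share (₹108,000) is divided into 3 shares of ₹36,000: Faisal, Oren, and Cormac each take ₹36,000.
Zofia's share (₹324,000) is divided into 3 shares of ₹108,000: Zelie, Alma, and Nikolai each take ₹108,000.
Harun's share (₹324,000) is divided into 2 shares of ₹162,000: Uzoma takes ₹162,000; Zephyr's ₹162,000 share passes to Zephyr's issue.
Zephyr's share (₹162,000) is divided into 2 shares of ₹81,000: Yseult and Jovan each take ₹81,000.

Desmond: ₹108,000; Faisal: ₹36,000; Oren: ₹36,000; Cormac: ₹36,000; Dario: ₹108,000; Zelie: ₹108,000; Alma: ₹108,000; Nikolai: ₹108,000; Samir: ₹324,000; Yseult: ₹81,000; Jovan: ₹81,000; Uzoma: ₹162,000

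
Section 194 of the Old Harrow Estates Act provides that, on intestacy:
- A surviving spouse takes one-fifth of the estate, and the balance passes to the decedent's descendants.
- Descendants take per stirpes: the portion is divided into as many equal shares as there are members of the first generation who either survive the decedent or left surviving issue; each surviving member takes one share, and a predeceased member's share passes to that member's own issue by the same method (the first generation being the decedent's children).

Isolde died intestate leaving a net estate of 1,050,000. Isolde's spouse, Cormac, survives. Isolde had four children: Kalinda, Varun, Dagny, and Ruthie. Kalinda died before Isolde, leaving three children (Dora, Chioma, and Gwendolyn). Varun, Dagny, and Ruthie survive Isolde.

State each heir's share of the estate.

Cormac: 210,000; Dora: 70,000; Chioma: 70,000; Gwendolyn: 70,000; Varun: 210,000; Dagny: 210,000; Ruthie: 210,000

Cormac takes one-fifth of 1,050,000 = 210,000. The remaining 840,000 passes to the descendants.
The descendants' portion (840,000) is divided into 4 shares of 210,000: Varun, Dagny, and Ruthie each take 210,000; Kalinda's 210,000 share passes to Kalinda's issue.
Kalinda's share (210,000) is divided into 3 shares of 70,000: Dora, Chioma, and Gwendolyn each take 70,000.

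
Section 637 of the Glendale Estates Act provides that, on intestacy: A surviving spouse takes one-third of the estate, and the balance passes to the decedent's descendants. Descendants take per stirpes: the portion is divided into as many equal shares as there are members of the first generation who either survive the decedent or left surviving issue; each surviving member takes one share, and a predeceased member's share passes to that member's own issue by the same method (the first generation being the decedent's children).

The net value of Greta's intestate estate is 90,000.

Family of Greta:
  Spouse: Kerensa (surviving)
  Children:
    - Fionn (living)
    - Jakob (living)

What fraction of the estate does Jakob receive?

Kerensa takes one-third of 90,000 = 30,000. The remaining 60,000 passes to the descendants.
The descendants' portion (60,000) is divided into 2 shares of 30,000: Fionn and Jakob each take 30,000.

Jakob receives 1/3 of the estate.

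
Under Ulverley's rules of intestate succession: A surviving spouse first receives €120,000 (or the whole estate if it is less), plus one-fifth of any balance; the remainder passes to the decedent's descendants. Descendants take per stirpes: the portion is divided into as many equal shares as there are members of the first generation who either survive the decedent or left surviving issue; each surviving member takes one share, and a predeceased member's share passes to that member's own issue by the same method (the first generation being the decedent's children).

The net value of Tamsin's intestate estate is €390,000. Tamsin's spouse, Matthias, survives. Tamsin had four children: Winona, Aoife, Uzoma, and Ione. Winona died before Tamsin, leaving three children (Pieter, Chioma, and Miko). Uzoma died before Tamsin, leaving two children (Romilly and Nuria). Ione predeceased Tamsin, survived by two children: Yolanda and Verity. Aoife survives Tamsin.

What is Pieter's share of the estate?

Pieter receives €18,000.

Matthias first takes €120,000, leaving a balance of €270,000. Matthias then takes one-fifth of the balance (€54,000), for a total of €174,000. The remaining €216,000 passes to the descendants.
The descendants' portion (€216,000) is divided into 4 shares of €54,000: Aoife takes €54,000; Winona's €54,000 share passes to Winona's issue; Uzoma's €54,000 share passes to Uzoma's issue; Ione's €54,000 share passes to Ione's issue.
Winona's share (€54,000) is divided into 3 shares of €18,000: Pieter, Chioma, and Miko each take €18,000.
Uzoma's share (€54,000) is divided into 2 shares of €27,000: Romilly and Nuria each take €27,000.
Ione's share (€54,000) is divided into 2 shares of €27,000: Yolanda and Verity each take €27,000.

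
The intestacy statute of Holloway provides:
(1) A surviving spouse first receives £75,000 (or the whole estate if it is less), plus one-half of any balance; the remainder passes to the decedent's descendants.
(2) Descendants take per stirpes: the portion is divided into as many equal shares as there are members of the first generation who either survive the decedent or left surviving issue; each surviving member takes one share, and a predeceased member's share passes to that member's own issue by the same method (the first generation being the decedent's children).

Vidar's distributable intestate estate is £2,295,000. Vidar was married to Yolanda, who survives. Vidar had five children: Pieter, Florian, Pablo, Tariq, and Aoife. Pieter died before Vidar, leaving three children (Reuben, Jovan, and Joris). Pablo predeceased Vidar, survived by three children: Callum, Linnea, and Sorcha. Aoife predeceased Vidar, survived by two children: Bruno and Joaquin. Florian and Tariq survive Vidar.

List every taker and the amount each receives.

Yolanda: £1,185,000; Reuben: £74,000; Jovan: £74,000; Joris: £74,000; Florian: £222,000; Callum: £74,000; Linnea: £74,000; Sorcha: £74,000; Tariq: £222,000; Bruno: £111,000; Joaquin: £111,000

Yolanda first takes £75,000, leaving a balance of £2,220,000. Yolanda then takes one-half of the balance (£1,110,000), for a total of £1,185,000. The remaining £1,110,000 passes to the descendants.
The descendants' portion (£1,110,000) is divided into 5 shares of £222,000: Florian and Tariq each take £222,000; Pieter's £222,000 share passes to Pieter's issue; Pablo's £222,000 share passes to Pablo's issue; Aoife's £222,000 share passes to Aoife's issue.
Pieter's share (£222,000) is divided into 3 shares of £74,000: Reuben, Jovan, and Joris each take £74,000.
Pablo's share (£222,000) is divided into 3 shares of £74,000: Callum, Linnea, and Sorcha each take £74,000.
Aoife's share (£222,000) is divided into 2 shares of £111,000: Bruno and Joaquin each take £111,000.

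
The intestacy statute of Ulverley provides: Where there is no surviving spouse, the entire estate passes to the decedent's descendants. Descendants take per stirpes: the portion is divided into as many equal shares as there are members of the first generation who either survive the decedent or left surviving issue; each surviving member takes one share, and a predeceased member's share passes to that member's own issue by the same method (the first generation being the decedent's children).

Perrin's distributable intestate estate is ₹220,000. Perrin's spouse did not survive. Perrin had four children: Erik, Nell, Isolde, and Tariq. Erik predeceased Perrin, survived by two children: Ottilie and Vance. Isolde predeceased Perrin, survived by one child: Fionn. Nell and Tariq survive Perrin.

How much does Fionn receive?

Fionn receives ₹55,000.

The entire ₹220,000 passes to the descendants.
That amount (₹220,000) is divided into 4 shares of ₹55,000: Nell and Tariq each take ₹55,000; Erik's ₹55,000 share passes to Erik's issue; Isolde's ₹55,000 share passes to Isolde's issue.
Erik's share (₹55,000) is divided into 2 shares of ₹27,500: Ottilie and Vance each take ₹27,500.
Isolde's share (₹55,000) passes entirely to Fionn.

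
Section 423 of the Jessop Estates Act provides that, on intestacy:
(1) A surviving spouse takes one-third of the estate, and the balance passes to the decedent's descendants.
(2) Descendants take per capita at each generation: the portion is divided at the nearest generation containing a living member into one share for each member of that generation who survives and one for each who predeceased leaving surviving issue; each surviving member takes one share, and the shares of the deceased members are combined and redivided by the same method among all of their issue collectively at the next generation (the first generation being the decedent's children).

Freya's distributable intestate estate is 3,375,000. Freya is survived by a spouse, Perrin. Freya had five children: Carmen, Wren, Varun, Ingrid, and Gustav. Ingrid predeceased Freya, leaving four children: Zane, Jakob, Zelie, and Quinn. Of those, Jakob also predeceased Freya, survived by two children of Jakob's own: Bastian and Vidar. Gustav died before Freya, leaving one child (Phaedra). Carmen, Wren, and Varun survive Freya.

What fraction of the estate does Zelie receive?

Zelie receives 4/75 of the estate.

Perrin takes one-third of 3,375,000 = 1,125,000. The remaining 2,250,000 passes to the descendants.
The descendants' portion (2,250,000) is divided at the children's generation into 5 shares of 450,000. Carmen, Wren, and Varun each take 450,000. The 2 shares of the deceased (Ingrid and Gustav) are combined into a pool of 900,000.
That pool (900,000) is divided at the grandchildren's generation into 5 shares of 180,000. Zane, Zelie, Quinn, and Phaedra each take 180,000. The remaining share for the deceased Jakob (180,000) is carried to the next generation.
That pool (180,000) is divided at the great-grandchildren's generation equally among Bastian and Vidar: 90,000 each.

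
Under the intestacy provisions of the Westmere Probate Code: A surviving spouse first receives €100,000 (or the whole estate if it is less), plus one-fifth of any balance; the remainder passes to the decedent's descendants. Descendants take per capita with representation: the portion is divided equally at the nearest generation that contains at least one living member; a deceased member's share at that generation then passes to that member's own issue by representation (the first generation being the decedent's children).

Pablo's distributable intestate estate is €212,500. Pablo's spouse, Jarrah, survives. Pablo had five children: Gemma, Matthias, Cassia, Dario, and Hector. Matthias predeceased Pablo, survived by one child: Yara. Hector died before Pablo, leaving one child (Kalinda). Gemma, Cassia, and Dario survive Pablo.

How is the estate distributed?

Jarrah: €122,500; Gemma: €18,000; Yara: €18,000; Cassia: €18,000; Dario: €18,000; Kalinda: €18,000

Jarrah first takes €100,000, leaving a balance of €112,500. Jarrah then takes one-fifth of the balance (€22,500), for a total of €122,500. The remaining €90,000 passes to the descendants.
The descendants' portion (€90,000) is divided into 5 shares of €18,000: Gemma, Cassia, and Dario each take €18,000; Matthias's €18,000 share passes to Matthias's issue; Hector's €18,000 share passes to Hector's issue.
Matthias's share (€18,000) passes entirely to Yara.
Hector's share (€18,000) passes entirely to Kalinda.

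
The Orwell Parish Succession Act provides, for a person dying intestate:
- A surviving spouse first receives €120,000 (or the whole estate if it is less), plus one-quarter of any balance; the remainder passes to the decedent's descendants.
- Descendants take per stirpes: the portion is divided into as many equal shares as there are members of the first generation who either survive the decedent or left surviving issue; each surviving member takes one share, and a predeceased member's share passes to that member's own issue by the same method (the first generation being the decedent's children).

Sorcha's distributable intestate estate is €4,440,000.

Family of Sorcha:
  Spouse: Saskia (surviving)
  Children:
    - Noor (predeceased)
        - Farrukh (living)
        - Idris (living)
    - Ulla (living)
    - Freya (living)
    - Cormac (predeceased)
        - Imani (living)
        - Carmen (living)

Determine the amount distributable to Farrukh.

Saskia first takes €120,000, leaving a balance of €4,320,000. Saskia then takes one-quarter of the balance (€1,080,000), for a total of €1,200,000. The remaining €3,240,000 passes to the descendants.
The descendants' portion (€3,240,000) is divided into 4 shares of €810,000: Ulla and Freya each take €810,000; Noor's €810,000 share passes to Noor's issue; Cormac's €810,000 share passes to Cormac's issue.
Noor's share (€810,000) is divided into 2 shares of €405,000: Farrukh and Idris each take €405,000.
Cormac's share (€810,000) is divided into 2 shares of €405,000: Imani and Carmen each take €405,000.

Farrukh receives €405,000.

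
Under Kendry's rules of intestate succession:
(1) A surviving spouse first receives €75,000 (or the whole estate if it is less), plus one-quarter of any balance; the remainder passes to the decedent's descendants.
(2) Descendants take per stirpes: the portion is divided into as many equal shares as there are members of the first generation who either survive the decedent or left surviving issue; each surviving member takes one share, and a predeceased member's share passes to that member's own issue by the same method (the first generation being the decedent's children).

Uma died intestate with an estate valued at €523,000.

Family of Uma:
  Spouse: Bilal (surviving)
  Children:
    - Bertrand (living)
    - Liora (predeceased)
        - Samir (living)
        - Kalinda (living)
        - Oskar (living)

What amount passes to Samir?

Samir receives €56,000.

Bilal first takes €75,000, leaving a balance of €448,000. Bilal then takes one-quarter of the balance (€112,000), for a total of €187,000. The remaining €336,000 passes to the descendants.
The descendants' portion (€336,000) is divided into 2 shares of €168,000: Bertrand takes €168,000; Liora's €168,000 share passes to Liora's issue.
Liora's share (€168,000) is divided into 3 shares of €56,000: Samir, Kalinda, and Oskar each take €56,000.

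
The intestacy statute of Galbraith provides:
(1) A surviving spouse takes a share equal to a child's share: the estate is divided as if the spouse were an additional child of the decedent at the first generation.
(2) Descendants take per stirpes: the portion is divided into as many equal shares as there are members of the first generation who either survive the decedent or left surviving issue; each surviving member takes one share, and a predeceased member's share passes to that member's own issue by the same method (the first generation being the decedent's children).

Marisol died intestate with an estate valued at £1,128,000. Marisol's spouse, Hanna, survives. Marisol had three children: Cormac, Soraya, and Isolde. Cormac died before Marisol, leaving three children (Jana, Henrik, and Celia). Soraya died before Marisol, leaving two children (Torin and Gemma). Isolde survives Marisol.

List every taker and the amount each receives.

The spouse counts as an additional share at the children's level, so there are 4 primary shares of £282,000. Hanna takes one such share (£282,000).
The children's combined portion (£846,000) is divided into 3 shares of £282,000: Isolde takes £282,000; Cormac's £282,000 share passes to Cormac's issue; Soraya's £282,000 share passes to Soraya's issue.
Cormac's share (£282,000) is divided into 3 shares of £94,000: Jana, Henrik, and Celia each take £94,000.
Soraya's share (£282,000) is divided into 2 shares of £141,000: Torin and Gemma each take £141,000.

Hanna: £282,000; Jana: £94,000; Henrik: £94,000; Celia: £94,000; Torin: £141,000; Gemma: £141,000; Isolde: £282,000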